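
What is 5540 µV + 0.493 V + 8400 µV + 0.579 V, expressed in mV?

1085.94 mV

In mV:
  5540 µV = 5540e-3 mV = 5.54
  0.493 V = 0.493e3 mV = 493
  8400 µV = 8400e-3 mV = 8.4
  0.579 V = 0.579e3 mV = 579
Sum: 5.54 + 493 + 8.4 + 579 = 1085.94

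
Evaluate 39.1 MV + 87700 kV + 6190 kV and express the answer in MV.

In MV:
  39.1 MV → 39.1
  87700 kV = 87700 × 10^-3 MV = 87.7
  6190 kV = 6190 × 10^-3 MV = 6.19
Sum: 39.1 + 87.7 + 6.19 = 132.99

132.99 MV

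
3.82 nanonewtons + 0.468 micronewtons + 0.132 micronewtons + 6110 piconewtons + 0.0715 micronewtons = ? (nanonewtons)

681.43 nanonewtons

In nanonewtons:
  3.82 nanonewtons → 3.82
  0.468 micronewtons = 0.468 × 10^3 nanonewtons = 468
  0.132 micronewtons = 0.132 × 10^3 nanonewtons = 132
  6110 piconewtons = 6110 × 10^-3 nanonewtons = 6.11
  0.0715 micronewtons = 0.0715 × 10^3 nanonewtons = 71.5
Sum: 3.82 + 468 + 132 + 6.11 + 71.5 = 681.43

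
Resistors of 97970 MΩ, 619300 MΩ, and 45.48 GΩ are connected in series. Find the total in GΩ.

762.75 GΩ

In GΩ:
  97970 MΩ = 97970 × 10⁻³ GΩ = 97.97
  619300 MΩ = 619300 × 10⁻³ GΩ = 619.3
  45.48 GΩ → 45.48
Sum: 97.97 + 619.3 + 45.48 = 762.75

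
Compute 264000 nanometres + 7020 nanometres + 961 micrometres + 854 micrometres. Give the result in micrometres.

2086.02 micrometres

In micrometres:
  264000 nanometres = 264000 × 10^-3 micrometres = 264
  7020 nanometres = 7020 × 10^-3 micrometres = 7.02
  961 micrometres → 961
  854 micrometres → 854
Sum: 264 + 7.02 + 961 + 854 = 2086.02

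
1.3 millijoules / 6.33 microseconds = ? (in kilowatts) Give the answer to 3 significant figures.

(1.3e-3) / (6.33e-6) = 0.20537e3 W

0.205 kilowatts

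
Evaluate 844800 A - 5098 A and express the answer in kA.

In kA:
  844800 A = 844800e-3 kA = 844.8
  5098 A = 5098e-3 kA = 5.098
Difference: 844.8 - 5.098 = 839.702

839.702 kA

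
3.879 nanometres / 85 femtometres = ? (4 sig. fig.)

45640

(3.879e-9) / (85e-15) = 0.045635e6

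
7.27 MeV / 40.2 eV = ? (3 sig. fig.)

181000

(7.27 × 10^6) / (40.2) = 0.1808 × 10^6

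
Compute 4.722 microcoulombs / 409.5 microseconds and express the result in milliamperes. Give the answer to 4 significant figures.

(4.722 × 10^-6) / (409.5 × 10^-6) = 0.0115311 A

11.53 milliamperes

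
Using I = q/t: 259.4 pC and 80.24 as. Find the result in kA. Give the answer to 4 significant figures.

(259.4e-12) / (80.24e-18) = 3.2328e6 A

3233 kA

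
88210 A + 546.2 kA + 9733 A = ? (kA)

In kA:
  88210 A = 88210 × 10^-3 kA = 88.21
  546.2 kA → 546.2
  9733 A = 9733 × 10^-3 kA = 9.733
Sum: 88.21 + 546.2 + 9.733 = 644.143

644.143 kA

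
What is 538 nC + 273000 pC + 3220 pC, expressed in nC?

In nC:
  538 nC → 538
  273000 pC = 273000e-3 nC = 273
  3220 pC = 3220e-3 nC = 3.22
Sum: 538 + 273 + 3.22 = 814.22

814.22 nC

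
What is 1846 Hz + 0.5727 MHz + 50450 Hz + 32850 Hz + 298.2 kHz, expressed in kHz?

956.046 kHz

In kHz:
  1846 Hz = 1846 × 10⁻³ kHz = 1.846
  0.5727 MHz = 0.5727 × 10³ kHz = 572.7
  50450 Hz = 50450 × 10⁻³ kHz = 50.45
  32850 Hz = 32850 × 10⁻³ kHz = 32.85
  298.2 kHz → 298.2
Sum: 1.846 + 572.7 + 50.45 + 32.85 + 298.2 = 956.046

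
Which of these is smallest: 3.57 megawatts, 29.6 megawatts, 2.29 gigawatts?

3.57 megawatts = 3570000 watts
29.6 megawatts = 29600000 watts
2.29 gigawatts = 2290000000 watts

3.57 megawatts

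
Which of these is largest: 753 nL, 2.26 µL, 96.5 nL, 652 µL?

753 nL = 0.000000753 L
2.26 µL = 0.00000226 L
96.5 nL = 0.0000000965 L
652 µL = 0.000652 L

652 µL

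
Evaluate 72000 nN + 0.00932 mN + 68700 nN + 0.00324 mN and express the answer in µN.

153.26 µN

In µN:
  72000 nN = 72000 × 10^-3 µN = 72
  0.00932 mN = 0.00932 × 10^3 µN = 9.32
  68700 nN = 68700 × 10^-3 µN = 68.7
  0.00324 mN = 0.00324 × 10^3 µN = 3.24
Sum: 72 + 9.32 + 68.7 + 3.24 = 153.26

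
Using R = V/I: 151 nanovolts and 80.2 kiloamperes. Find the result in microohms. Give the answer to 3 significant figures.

(151 × 10⁻⁹) / (80.2 × 10³) = 1.8828 × 10⁻¹² Ω

0.00000188 microohms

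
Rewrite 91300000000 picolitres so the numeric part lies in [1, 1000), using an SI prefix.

= 91.3 × 10⁻³ litres; 10⁻³ is milli.

91.3 millilitres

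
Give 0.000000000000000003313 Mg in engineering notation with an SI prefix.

= 3.313 × 10⁻¹² g; 10⁻¹² is pico.

3.313 pg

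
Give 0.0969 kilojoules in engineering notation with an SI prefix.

96.9 joules

= 96.9 joules; mantissa already in [1, 1000).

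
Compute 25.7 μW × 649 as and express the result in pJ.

25.7 × 10^-6 × 649 × 10^-18 = 16679.3 × 10^-24 J

0.0000000166793 pJ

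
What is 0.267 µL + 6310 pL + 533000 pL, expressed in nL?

806.31 nL

In nL:
  0.267 µL = 0.267 × 10³ nL = 267
  6310 pL = 6310 × 10⁻³ nL = 6.31
  533000 pL = 533000 × 10⁻³ nL = 533
Sum: 267 + 6.31 + 533 = 806.31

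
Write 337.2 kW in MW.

kilo = 10³, mega = 10⁶; factor is 10⁻³.
337.2 × 10⁻³ = 0.3372

0.3372 MW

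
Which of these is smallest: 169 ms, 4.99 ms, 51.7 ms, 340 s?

4.99 ms

169 ms = 0.169 s
4.99 ms = 0.00499 s
51.7 ms = 0.0517 s
340 s = 340 s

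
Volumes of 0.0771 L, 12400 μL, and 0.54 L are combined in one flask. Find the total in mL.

In mL:
  0.0771 L = 0.0771e3 mL = 77.1
  12400 μL = 12400e-3 mL = 12.4
  0.54 L = 0.54e3 mL = 540
Sum: 77.1 + 12.4 + 540 = 629.5

629.5 mL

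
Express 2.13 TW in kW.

2130000000 kW

tera = 10^12, kilo = 10^3; factor is 10^9.
2.13 × 10^9 = 2130000000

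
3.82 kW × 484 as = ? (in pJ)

3.82 × 10³ × 484 × 10⁻¹⁸ = 1848.88 × 10⁻¹⁵ J

1.84888 pJ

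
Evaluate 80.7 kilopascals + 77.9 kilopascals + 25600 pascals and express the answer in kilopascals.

184.2 kilopascals

In kilopascals:
  80.7 kilopascals → 80.7
  77.9 kilopascals → 77.9
  25600 pascals = 25600 × 10⁻³ kilopascals = 25.6
Sum: 80.7 + 77.9 + 25.6 = 184.2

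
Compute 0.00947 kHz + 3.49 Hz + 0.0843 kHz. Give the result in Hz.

In Hz:
  0.00947 kHz = 0.00947e3 Hz = 9.47
  3.49 Hz → 3.49
  0.0843 kHz = 0.0843e3 Hz = 84.3
Sum: 9.47 + 3.49 + 84.3 = 97.26

97.26 Hz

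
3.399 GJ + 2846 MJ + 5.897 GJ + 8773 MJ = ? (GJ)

20.915 GJ

In GJ:
  3.399 GJ → 3.399
  2846 MJ = 2846e-3 GJ = 2.846
  5.897 GJ → 5.897
  8773 MJ = 8773e-3 GJ = 8.773
Sum: 3.399 + 2.846 + 5.897 + 8.773 = 20.915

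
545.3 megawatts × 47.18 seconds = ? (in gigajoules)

25.727254 gigajoules

545.3 × 10⁶ × 47.18 = 25727.254 × 10⁶ J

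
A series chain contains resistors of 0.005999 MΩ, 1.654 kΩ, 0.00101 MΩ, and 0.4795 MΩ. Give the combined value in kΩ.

488.163 kΩ

In kΩ:
  0.005999 MΩ = 0.005999 × 10³ kΩ = 5.999
  1.654 kΩ → 1.654
  0.00101 MΩ = 0.00101 × 10³ kΩ = 1.01
  0.4795 MΩ = 0.4795 × 10³ kΩ = 479.5
Sum: 5.999 + 1.654 + 1.01 + 479.5 = 488.163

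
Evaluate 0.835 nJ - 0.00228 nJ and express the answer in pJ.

832.72 pJ

In pJ:
  0.835 nJ = 0.835e3 pJ = 835
  0.00228 nJ = 0.00228e3 pJ = 2.28
Difference: 835 - 2.28 = 832.72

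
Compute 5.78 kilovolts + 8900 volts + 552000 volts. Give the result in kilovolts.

566.68 kilovolts

In kilovolts:
  5.78 kilovolts → 5.78
  8900 volts = 8900 × 10⁻³ kilovolts = 8.9
  552000 volts = 552000 × 10⁻³ kilovolts = 552
Sum: 5.78 + 8.9 + 552 = 566.68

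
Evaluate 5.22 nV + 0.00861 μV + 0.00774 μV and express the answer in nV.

In nV:
  5.22 nV → 5.22
  0.00861 μV = 0.00861e3 nV = 8.61
  0.00774 μV = 0.00774e3 nV = 7.74
Sum: 5.22 + 8.61 + 7.74 = 21.57

21.57 nV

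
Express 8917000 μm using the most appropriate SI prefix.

8.917 m

= 8.917 m; mantissa already in [1, 1000).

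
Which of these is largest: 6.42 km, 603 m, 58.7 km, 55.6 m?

58.7 km

6.42 km = 6420 m
603 m = 603 m
58.7 km = 58700 m
55.6 m = 55.6 m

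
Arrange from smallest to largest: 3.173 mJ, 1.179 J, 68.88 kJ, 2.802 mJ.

2.802 mJ < 3.173 mJ < 1.179 J < 68.88 kJ

3.173 mJ = 0.003173 J
1.179 J = 1.179 J
68.88 kJ = 68880 J
2.802 mJ = 0.002802 J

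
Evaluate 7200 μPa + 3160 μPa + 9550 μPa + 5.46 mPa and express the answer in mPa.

25.37 mPa

In mPa:
  7200 μPa = 7200e-3 mPa = 7.2
  3160 μPa = 3160e-3 mPa = 3.16
  9550 μPa = 9550e-3 mPa = 9.55
  5.46 mPa → 5.46
Sum: 7.2 + 3.16 + 9.55 + 5.46 = 25.37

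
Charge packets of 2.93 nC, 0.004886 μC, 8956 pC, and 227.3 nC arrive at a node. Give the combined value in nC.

244.072 nC

In nC:
  2.93 nC → 2.93
  0.004886 μC = 0.004886 × 10^3 nC = 4.886
  8956 pC = 8956 × 10^-3 nC = 8.956
  227.3 nC → 227.3
Sum: 2.93 + 4.886 + 8.956 + 227.3 = 244.072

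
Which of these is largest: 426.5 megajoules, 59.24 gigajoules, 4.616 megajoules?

426.5 megajoules = 426500000 joules
59.24 gigajoules = 59240000000 joules
4.616 megajoules = 4616000 joules

59.24 gigajoules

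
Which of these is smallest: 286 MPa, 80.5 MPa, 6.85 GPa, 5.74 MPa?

5.74 MPa

286 MPa = 286000000 Pa
80.5 MPa = 80500000 Pa
6.85 GPa = 6850000000 Pa
5.74 MPa = 5740000 Pa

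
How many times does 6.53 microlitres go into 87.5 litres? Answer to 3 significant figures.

(87.5) / (6.53 × 10^-6) = 13.4 × 10^6

13400000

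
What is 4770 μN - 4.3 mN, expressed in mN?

0.47 mN

In mN:
  4770 μN = 4770e-3 mN = 4.77
  4.3 mN → 4.3
Difference: 4.77 - 4.3 = 0.47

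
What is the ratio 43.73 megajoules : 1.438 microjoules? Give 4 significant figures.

30410000000000

(43.73 × 10^6) / (1.438 × 10^-6) = 30.41 × 10^12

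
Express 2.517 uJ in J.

micro = 10⁻⁶, (no prefix) = 10⁰; factor is 10⁻⁶.
2.517 × 10⁻⁶ = 0.000002517

0.000002517 J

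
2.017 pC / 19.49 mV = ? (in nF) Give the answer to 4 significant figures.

(2.017 × 10^-12) / (19.49 × 10^-3) = 0.103489 × 10^-9 F

0.1035 nF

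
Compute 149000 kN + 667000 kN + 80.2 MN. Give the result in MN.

896.2 MN

In MN:
  149000 kN = 149000 × 10^-3 MN = 149
  667000 kN = 667000 × 10^-3 MN = 667
  80.2 MN → 80.2
Sum: 149 + 667 + 80.2 = 896.2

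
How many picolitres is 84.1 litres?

84100000000000 picolitres

(no prefix) = 1e0, pico = 1e-12; factor is 1e12.
84.1 × 1e12 = 84100000000000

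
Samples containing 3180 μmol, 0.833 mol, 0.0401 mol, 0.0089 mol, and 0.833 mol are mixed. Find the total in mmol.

1718.18 mmol

In mmol:
  3180 μmol = 3180e-3 mmol = 3.18
  0.833 mol = 0.833e3 mmol = 833
  0.0401 mol = 0.0401e3 mmol = 40.1
  0.0089 mol = 0.0089e3 mmol = 8.9
  0.833 mol = 0.833e3 mmol = 833
Sum: 3.18 + 833 + 40.1 + 8.9 + 833 = 1718.18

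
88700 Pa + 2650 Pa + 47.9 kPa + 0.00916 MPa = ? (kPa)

148.41 kPa

In kPa:
  88700 Pa = 88700 × 10⁻³ kPa = 88.7
  2650 Pa = 2650 × 10⁻³ kPa = 2.65
  47.9 kPa → 47.9
  0.00916 MPa = 0.00916 × 10³ kPa = 9.16
Sum: 88.7 + 2.65 + 47.9 + 9.16 = 148.41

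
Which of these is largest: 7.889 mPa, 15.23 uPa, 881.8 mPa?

881.8 mPa

7.889 mPa = 0.007889 Pa
15.23 uPa = 0.00001523 Pa
881.8 mPa = 0.8818 Pa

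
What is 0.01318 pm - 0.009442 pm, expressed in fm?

3.738 fm

In fm:
  0.01318 pm = 0.01318 × 10³ fm = 13.18
  0.009442 pm = 0.009442 × 10³ fm = 9.442
Difference: 13.18 - 9.442 = 3.738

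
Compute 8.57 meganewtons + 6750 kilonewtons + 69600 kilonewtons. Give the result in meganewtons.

In meganewtons:
  8.57 meganewtons → 8.57
  6750 kilonewtons = 6750 × 10^-3 meganewtons = 6.75
  69600 kilonewtons = 69600 × 10^-3 meganewtons = 69.6
Sum: 8.57 + 6.75 + 69.6 = 84.92

84.92 meganewtons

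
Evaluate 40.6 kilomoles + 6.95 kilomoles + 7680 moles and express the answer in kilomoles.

In kilomoles:
  40.6 kilomoles → 40.6
  6.95 kilomoles → 6.95
  7680 moles = 7680 × 10^-3 kilomoles = 7.68
Sum: 40.6 + 6.95 + 7.68 = 55.23

55.23 kilomoles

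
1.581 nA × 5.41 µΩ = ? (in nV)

0.00000855321 nV

1.581 × 10^-9 × 5.41 × 10^-6 = 8.55321 × 10^-15 V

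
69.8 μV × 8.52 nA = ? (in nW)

69.8e-6 × 8.52e-9 = 594.696e-15 W

0.000594696 nW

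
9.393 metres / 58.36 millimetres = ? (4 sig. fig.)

(9.393) / (58.36 × 10⁻³) = 0.16095 × 10³

160.9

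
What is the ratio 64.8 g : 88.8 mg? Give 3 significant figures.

730

(64.8) / (88.8 × 10^-3) = 0.7297 × 10^3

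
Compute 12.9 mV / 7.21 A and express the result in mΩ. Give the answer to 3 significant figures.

(12.9e-3) / (7.21) = 1.7892e-3 Ω

1.79 mΩ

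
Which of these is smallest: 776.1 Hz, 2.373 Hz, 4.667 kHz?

2.373 Hz

776.1 Hz = 776.1 Hz
2.373 Hz = 2.373 Hz
4.667 kHz = 4667 Hz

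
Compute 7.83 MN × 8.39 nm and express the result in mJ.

65.6937 mJ

7.83 × 10⁶ × 8.39 × 10⁻⁹ = 65.6937 × 10⁻³ J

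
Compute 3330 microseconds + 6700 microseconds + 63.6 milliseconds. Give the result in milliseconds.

In milliseconds:
  3330 microseconds = 3330 × 10⁻³ milliseconds = 3.33
  6700 microseconds = 6700 × 10⁻³ milliseconds = 6.7
  63.6 milliseconds → 63.6
Sum: 3.33 + 6.7 + 63.6 = 73.63

73.63 milliseconds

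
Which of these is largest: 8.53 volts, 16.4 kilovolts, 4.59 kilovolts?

16.4 kilovolts

8.53 volts = 8.53 volts
16.4 kilovolts = 16400 volts
4.59 kilovolts = 4590 volts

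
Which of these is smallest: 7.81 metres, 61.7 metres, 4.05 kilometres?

7.81 metres

7.81 metres = 7.81 metres
61.7 metres = 61.7 metres
4.05 kilometres = 4050 metres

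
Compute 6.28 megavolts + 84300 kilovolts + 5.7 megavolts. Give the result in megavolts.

In megavolts:
  6.28 megavolts → 6.28
  84300 kilovolts = 84300e-3 megavolts = 84.3
  5.7 megavolts → 5.7
Sum: 6.28 + 84.3 + 5.7 = 96.28

96.28 megavolts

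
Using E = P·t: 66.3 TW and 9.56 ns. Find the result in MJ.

66.3e12 × 9.56e-9 = 633.828e3 J

0.633828 MJ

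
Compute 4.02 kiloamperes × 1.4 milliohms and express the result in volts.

4.02e3 × 1.4e-3 = 5.628 V

5.628 volts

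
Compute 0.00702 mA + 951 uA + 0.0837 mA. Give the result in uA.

1041.72 uA

In uA:
  0.00702 mA = 0.00702 × 10^3 uA = 7.02
  951 uA → 951
  0.0837 mA = 0.0837 × 10^3 uA = 83.7
Sum: 7.02 + 951 + 83.7 = 1041.72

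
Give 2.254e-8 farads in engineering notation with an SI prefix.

= 22.54e-9 farads; 1e-9 is nano.

22.54 nanofarads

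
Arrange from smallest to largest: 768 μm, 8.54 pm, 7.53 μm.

8.54 pm < 7.53 μm < 768 μm

768 μm = 0.000768 m
8.54 pm = 0.00000000000854 m
7.53 μm = 0.00000753 m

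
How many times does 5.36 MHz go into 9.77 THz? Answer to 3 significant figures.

1820000

(9.77 × 10¹²) / (5.36 × 10⁶) = 1.823 × 10⁶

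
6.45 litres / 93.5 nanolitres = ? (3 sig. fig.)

69000000

(6.45) / (93.5 × 10^-9) = 0.06898 × 10^9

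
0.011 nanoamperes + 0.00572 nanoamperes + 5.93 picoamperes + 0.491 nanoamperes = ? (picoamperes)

513.65 picoamperes

In picoamperes:
  0.011 nanoamperes = 0.011 × 10^3 picoamperes = 11
  0.00572 nanoamperes = 0.00572 × 10^3 picoamperes = 5.72
  5.93 picoamperes → 5.93
  0.491 nanoamperes = 0.491 × 10^3 picoamperes = 491
Sum: 11 + 5.72 + 5.93 + 491 = 513.65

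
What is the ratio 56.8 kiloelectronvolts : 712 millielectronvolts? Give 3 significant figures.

(56.8e3) / (712e-3) = 0.07978e6

79800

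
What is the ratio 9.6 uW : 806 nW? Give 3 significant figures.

11.9

(9.6e-6) / (806e-9) = 0.01191e3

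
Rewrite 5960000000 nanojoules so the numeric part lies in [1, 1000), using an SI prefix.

5.96 joules

= 5.96 joules; mantissa already in [1, 1000).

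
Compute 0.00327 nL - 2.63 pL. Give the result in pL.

In pL:
  0.00327 nL = 0.00327e3 pL = 3.27
  2.63 pL → 2.63
Difference: 3.27 - 2.63 = 0.64

0.64 pL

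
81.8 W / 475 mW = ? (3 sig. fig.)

(81.8) / (475 × 10^-3) = 0.1722 × 10^3

172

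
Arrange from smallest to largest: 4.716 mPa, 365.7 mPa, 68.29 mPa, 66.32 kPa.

4.716 mPa = 0.004716 Pa
365.7 mPa = 0.3657 Pa
68.29 mPa = 0.06829 Pa
66.32 kPa = 66320 Pa

4.716 mPa < 68.29 mPa < 365.7 mPa < 66.32 kPa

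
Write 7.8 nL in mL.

0.0000078 mL

nano = 10⁻⁹, milli = 10⁻³; factor is 10⁻⁶.
7.8 × 10⁻⁶ = 0.0000078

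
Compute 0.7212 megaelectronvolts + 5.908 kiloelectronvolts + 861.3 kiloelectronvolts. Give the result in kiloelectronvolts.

1588.408 kiloelectronvolts

In kiloelectronvolts:
  0.7212 megaelectronvolts = 0.7212 × 10^3 kiloelectronvolts = 721.2
  5.908 kiloelectronvolts → 5.908
  861.3 kiloelectronvolts → 861.3
Sum: 721.2 + 5.908 + 861.3 = 1588.408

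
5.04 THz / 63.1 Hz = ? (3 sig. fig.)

(5.04e12) / (63.1) = 0.07987e12

79900000000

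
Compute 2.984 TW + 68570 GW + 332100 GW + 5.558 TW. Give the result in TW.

In TW:
  2.984 TW → 2.984
  68570 GW = 68570 × 10⁻³ TW = 68.57
  332100 GW = 332100 × 10⁻³ TW = 332.1
  5.558 TW → 5.558
Sum: 2.984 + 68.57 + 332.1 + 5.558 = 409.212

409.212 TW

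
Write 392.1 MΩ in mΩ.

mega = 10^6, milli = 10^-3; factor is 10^9.
392.1 × 10^9 = 392100000000

392100000000 mΩ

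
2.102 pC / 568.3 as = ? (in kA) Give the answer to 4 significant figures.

(2.102 × 10^-12) / (568.3 × 10^-18) = 0.00369875 × 10^6 A

3.699 kA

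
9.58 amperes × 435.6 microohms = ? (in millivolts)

9.58 × 435.6e-6 = 4173.048e-6 V

4.173048 millivolts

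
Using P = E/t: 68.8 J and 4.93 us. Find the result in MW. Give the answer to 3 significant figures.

(68.8) / (4.93 × 10⁻⁶) = 13.955 × 10⁶ W

14.0 MW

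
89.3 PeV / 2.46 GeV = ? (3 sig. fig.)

(89.3e15) / (2.46e9) = 36.3e6

36300000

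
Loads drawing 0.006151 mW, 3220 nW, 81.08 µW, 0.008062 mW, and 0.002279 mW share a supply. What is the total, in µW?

In µW:
  0.006151 mW = 0.006151e3 µW = 6.151
  3220 nW = 3220e-3 µW = 3.22
  81.08 µW → 81.08
  0.008062 mW = 0.008062e3 µW = 8.062
  0.002279 mW = 0.002279e3 µW = 2.279
Sum: 6.151 + 3.22 + 81.08 + 8.062 + 2.279 = 100.792

100.792 µW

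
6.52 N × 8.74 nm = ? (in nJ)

56.9848 nJ

6.52 × 8.74 × 10^-9 = 56.9848 × 10^-9 J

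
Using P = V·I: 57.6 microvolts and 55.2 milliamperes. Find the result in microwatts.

3.17952 microwatts

57.6 × 10⁻⁶ × 55.2 × 10⁻³ = 3179.52 × 10⁻⁹ W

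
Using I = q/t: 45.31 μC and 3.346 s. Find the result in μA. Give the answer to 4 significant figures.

(45.31e-6) / (3.346) = 13.5415e-6 A

13.54 μA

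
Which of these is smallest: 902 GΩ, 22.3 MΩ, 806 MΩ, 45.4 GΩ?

22.3 MΩ

902 GΩ = 902000000000 Ω
22.3 MΩ = 22300000 Ω
806 MΩ = 806000000 Ω
45.4 GΩ = 45400000000 Ω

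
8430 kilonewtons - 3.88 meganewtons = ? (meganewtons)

4.55 meganewtons

In meganewtons:
  8430 kilonewtons = 8430 × 10⁻³ meganewtons = 8.43
  3.88 meganewtons → 3.88
Difference: 8.43 - 3.88 = 4.55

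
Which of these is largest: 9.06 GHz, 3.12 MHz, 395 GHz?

9.06 GHz = 9060000000 Hz
3.12 MHz = 3120000 Hz
395 GHz = 395000000000 Hz

395 GHz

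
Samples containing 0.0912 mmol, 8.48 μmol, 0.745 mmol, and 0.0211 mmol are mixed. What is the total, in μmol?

865.78 μmol

In μmol:
  0.0912 mmol = 0.0912 × 10³ μmol = 91.2
  8.48 μmol → 8.48
  0.745 mmol = 0.745 × 10³ μmol = 745
  0.0211 mmol = 0.0211 × 10³ μmol = 21.1
Sum: 91.2 + 8.48 + 745 + 21.1 = 865.78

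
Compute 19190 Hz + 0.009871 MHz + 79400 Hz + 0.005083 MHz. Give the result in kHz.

In kHz:
  19190 Hz = 19190e-3 kHz = 19.19
  0.009871 MHz = 0.009871e3 kHz = 9.871
  79400 Hz = 79400e-3 kHz = 79.4
  0.005083 MHz = 0.005083e3 kHz = 5.083
Sum: 19.19 + 9.871 + 79.4 + 5.083 = 113.544

113.544 kHz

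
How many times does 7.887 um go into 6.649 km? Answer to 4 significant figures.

(6.649e3) / (7.887e-6) = 0.84303e9

843000000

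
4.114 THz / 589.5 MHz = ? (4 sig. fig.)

(4.114 × 10¹²) / (589.5 × 10⁶) = 0.0069788 × 10⁶

6979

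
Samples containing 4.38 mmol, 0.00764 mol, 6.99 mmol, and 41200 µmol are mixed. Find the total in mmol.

In mmol:
  4.38 mmol → 4.38
  0.00764 mol = 0.00764 × 10^3 mmol = 7.64
  6.99 mmol → 6.99
  41200 µmol = 41200 × 10^-3 mmol = 41.2
Sum: 4.38 + 7.64 + 6.99 + 41.2 = 60.21

60.21 mmol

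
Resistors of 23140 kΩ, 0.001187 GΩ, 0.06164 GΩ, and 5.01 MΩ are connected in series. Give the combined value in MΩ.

In MΩ:
  23140 kΩ = 23140 × 10⁻³ MΩ = 23.14
  0.001187 GΩ = 0.001187 × 10³ MΩ = 1.187
  0.06164 GΩ = 0.06164 × 10³ MΩ = 61.64
  5.01 MΩ → 5.01
Sum: 23.14 + 1.187 + 61.64 + 5.01 = 90.977

90.977 MΩ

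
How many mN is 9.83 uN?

micro = 10⁻⁶, milli = 10⁻³; factor is 10⁻³.
9.83 × 10⁻³ = 0.00983

0.00983 mN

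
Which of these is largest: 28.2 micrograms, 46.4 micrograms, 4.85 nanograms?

46.4 micrograms

28.2 micrograms = 0.0000282 grams
46.4 micrograms = 0.0000464 grams
4.85 nanograms = 0.00000000485 grams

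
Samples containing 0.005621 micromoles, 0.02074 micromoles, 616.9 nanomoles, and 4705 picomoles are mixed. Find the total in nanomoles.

In nanomoles:
  0.005621 micromoles = 0.005621e3 nanomoles = 5.621
  0.02074 micromoles = 0.02074e3 nanomoles = 20.74
  616.9 nanomoles → 616.9
  4705 picomoles = 4705e-3 nanomoles = 4.705
Sum: 5.621 + 20.74 + 616.9 + 4.705 = 647.966

647.966 nanomoles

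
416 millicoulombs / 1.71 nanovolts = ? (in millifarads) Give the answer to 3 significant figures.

(416 × 10⁻³) / (1.71 × 10⁻⁹) = 243.27 × 10⁶ F

243000000000 millifarads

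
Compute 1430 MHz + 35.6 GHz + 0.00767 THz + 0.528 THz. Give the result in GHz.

In GHz:
  1430 MHz = 1430 × 10⁻³ GHz = 1.43
  35.6 GHz → 35.6
  0.00767 THz = 0.00767 × 10³ GHz = 7.67
  0.528 THz = 0.528 × 10³ GHz = 528
Sum: 1.43 + 35.6 + 7.67 + 528 = 572.7

572.7 GHz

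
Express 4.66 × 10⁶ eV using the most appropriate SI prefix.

4.66 MeV

= 4.66 × 10⁶ eV; 10⁶ is mega.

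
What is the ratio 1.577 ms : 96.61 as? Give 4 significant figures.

16320000000000

(1.577e-3) / (96.61e-18) = 0.016323e15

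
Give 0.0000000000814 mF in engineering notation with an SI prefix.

= 81.4 × 10^-15 F; 10^-15 is femto.

81.4 fF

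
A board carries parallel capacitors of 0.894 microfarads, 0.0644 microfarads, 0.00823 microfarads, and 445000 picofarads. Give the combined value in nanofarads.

1411.63 nanofarads

In nanofarads:
  0.894 microfarads = 0.894 × 10³ nanofarads = 894
  0.0644 microfarads = 0.0644 × 10³ nanofarads = 64.4
  0.00823 microfarads = 0.00823 × 10³ nanofarads = 8.23
  445000 picofarads = 445000 × 10⁻³ nanofarads = 445
Sum: 894 + 64.4 + 8.23 + 445 = 1411.63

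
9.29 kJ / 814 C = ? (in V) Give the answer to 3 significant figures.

(9.29e3) / (814) = 0.011413e3 V

11.4 V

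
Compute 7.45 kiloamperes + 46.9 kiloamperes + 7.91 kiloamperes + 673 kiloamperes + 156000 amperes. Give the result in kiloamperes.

891.26 kiloamperes

In kiloamperes:
  7.45 kiloamperes → 7.45
  46.9 kiloamperes → 46.9
  7.91 kiloamperes → 7.91
  673 kiloamperes → 673
  156000 amperes = 156000 × 10⁻³ kiloamperes = 156
Sum: 7.45 + 46.9 + 7.91 + 673 + 156 = 891.26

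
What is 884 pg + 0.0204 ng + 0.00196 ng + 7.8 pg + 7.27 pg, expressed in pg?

921.43 pg

In pg:
  884 pg → 884
  0.0204 ng = 0.0204e3 pg = 20.4
  0.00196 ng = 0.00196e3 pg = 1.96
  7.8 pg → 7.8
  7.27 pg → 7.27
Sum: 884 + 20.4 + 1.96 + 7.8 + 7.27 = 921.43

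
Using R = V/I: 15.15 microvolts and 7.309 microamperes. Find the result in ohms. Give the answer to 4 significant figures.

2.073 ohms

(15.15 × 10⁻⁶) / (7.309 × 10⁻⁶) = 2.07279 Ω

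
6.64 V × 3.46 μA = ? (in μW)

6.64 × 3.46 × 10⁻⁶ = 22.9744 × 10⁻⁶ W

22.9744 μW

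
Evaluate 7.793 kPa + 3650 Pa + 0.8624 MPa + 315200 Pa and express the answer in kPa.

In kPa:
  7.793 kPa → 7.793
  3650 Pa = 3650 × 10^-3 kPa = 3.65
  0.8624 MPa = 0.8624 × 10^3 kPa = 862.4
  315200 Pa = 315200 × 10^-3 kPa = 315.2
Sum: 7.793 + 3.65 + 862.4 + 315.2 = 1189.043

1189.043 kPa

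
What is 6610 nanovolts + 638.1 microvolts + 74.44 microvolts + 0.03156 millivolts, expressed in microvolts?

In microvolts:
  6610 nanovolts = 6610 × 10^-3 microvolts = 6.61
  638.1 microvolts → 638.1
  74.44 microvolts → 74.44
  0.03156 millivolts = 0.03156 × 10^3 microvolts = 31.56
Sum: 6.61 + 638.1 + 74.44 + 31.56 = 750.71

750.71 microvolts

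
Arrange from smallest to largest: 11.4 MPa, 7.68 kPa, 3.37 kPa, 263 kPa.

11.4 MPa = 11400000 Pa
7.68 kPa = 7680 Pa
3.37 kPa = 3370 Pa
263 kPa = 263000 Pa

3.37 kPa < 7.68 kPa < 263 kPa < 11.4 MPa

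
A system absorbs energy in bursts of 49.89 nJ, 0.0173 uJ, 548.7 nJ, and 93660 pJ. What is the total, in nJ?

In nJ:
  49.89 nJ → 49.89
  0.0173 uJ = 0.0173e3 nJ = 17.3
  548.7 nJ → 548.7
  93660 pJ = 93660e-3 nJ = 93.66
Sum: 49.89 + 17.3 + 548.7 + 93.66 = 709.55

709.55 nJ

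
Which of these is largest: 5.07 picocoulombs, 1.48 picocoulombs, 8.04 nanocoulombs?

5.07 picocoulombs = 0.00000000000507 coulombs
1.48 picocoulombs = 0.00000000000148 coulombs
8.04 nanocoulombs = 0.00000000804 coulombs

8.04 nanocoulombs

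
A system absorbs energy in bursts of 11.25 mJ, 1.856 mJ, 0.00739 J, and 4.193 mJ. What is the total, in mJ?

In mJ:
  11.25 mJ → 11.25
  1.856 mJ → 1.856
  0.00739 J = 0.00739e3 mJ = 7.39
  4.193 mJ → 4.193
Sum: 11.25 + 1.856 + 7.39 + 4.193 = 24.689

24.689 mJ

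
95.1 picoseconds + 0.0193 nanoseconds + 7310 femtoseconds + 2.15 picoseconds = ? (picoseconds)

In picoseconds:
  95.1 picoseconds → 95.1
  0.0193 nanoseconds = 0.0193 × 10^3 picoseconds = 19.3
  7310 femtoseconds = 7310 × 10^-3 picoseconds = 7.31
  2.15 picoseconds → 2.15
Sum: 95.1 + 19.3 + 7.31 + 2.15 = 123.86

123.86 picoseconds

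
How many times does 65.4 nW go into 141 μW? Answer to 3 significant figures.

2160

(141 × 10⁻⁶) / (65.4 × 10⁻⁹) = 2.156 × 10³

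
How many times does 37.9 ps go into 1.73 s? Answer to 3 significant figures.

45600000000

(1.73) / (37.9e-12) = 0.04565e12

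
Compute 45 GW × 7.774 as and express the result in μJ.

0.34983 μJ

45e9 × 7.774e-18 = 349.83e-9 J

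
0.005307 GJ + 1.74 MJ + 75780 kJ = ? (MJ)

In MJ:
  0.005307 GJ = 0.005307e3 MJ = 5.307
  1.74 MJ → 1.74
  75780 kJ = 75780e-3 MJ = 75.78
Sum: 5.307 + 1.74 + 75.78 = 82.827

82.827 MJ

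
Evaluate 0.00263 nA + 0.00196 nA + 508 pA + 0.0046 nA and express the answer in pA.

517.19 pA

In pA:
  0.00263 nA = 0.00263e3 pA = 2.63
  0.00196 nA = 0.00196e3 pA = 1.96
  508 pA → 508
  0.0046 nA = 0.0046e3 pA = 4.6
Sum: 2.63 + 1.96 + 508 + 4.6 = 517.19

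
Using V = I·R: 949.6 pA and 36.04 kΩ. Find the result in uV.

949.6e-12 × 36.04e3 = 34223.584e-9 V

34.223584 uV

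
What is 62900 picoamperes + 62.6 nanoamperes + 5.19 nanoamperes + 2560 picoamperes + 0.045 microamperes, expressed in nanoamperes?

In nanoamperes:
  62900 picoamperes = 62900 × 10^-3 nanoamperes = 62.9
  62.6 nanoamperes → 62.6
  5.19 nanoamperes → 5.19
  2560 picoamperes = 2560 × 10^-3 nanoamperes = 2.56
  0.045 microamperes = 0.045 × 10^3 nanoamperes = 45
Sum: 62.9 + 62.6 + 5.19 + 2.56 + 45 = 178.25

178.25 nanoamperes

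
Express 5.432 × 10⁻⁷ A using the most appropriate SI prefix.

= 543.2 × 10⁻⁹ A; 10⁻⁹ is nano.

543.2 nA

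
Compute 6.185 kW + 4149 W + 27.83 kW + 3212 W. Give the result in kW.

In kW:
  6.185 kW → 6.185
  4149 W = 4149 × 10⁻³ kW = 4.149
  27.83 kW → 27.83
  3212 W = 3212 × 10⁻³ kW = 3.212
Sum: 6.185 + 4.149 + 27.83 + 3.212 = 41.376

41.376 kW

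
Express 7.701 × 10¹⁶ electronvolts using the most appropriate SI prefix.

= 77.01 × 10¹⁵ electronvolts; 10¹⁵ is peta.

77.01 petaelectronvolts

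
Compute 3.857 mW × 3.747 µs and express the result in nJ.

3.857 × 10⁻³ × 3.747 × 10⁻⁶ = 14.452179 × 10⁻⁹ J

14.452179 nJ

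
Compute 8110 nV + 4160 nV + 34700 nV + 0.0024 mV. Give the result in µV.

49.37 µV

In µV:
  8110 nV = 8110 × 10^-3 µV = 8.11
  4160 nV = 4160 × 10^-3 µV = 4.16
  34700 nV = 34700 × 10^-3 µV = 34.7
  0.0024 mV = 0.0024 × 10^3 µV = 2.4
Sum: 8.11 + 4.16 + 34.7 + 2.4 = 49.37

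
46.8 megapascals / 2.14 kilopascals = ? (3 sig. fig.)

21900

(46.8 × 10⁶) / (2.14 × 10³) = 21.87 × 10³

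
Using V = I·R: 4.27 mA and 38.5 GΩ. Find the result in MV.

164.395 MV

4.27 × 10⁻³ × 38.5 × 10⁹ = 164.395 × 10⁶ V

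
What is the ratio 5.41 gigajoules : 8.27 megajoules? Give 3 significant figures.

(5.41e9) / (8.27e6) = 0.6542e3

654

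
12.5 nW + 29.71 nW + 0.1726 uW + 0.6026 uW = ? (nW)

817.41 nW

In nW:
  12.5 nW → 12.5
  29.71 nW → 29.71
  0.1726 uW = 0.1726 × 10³ nW = 172.6
  0.6026 uW = 0.6026 × 10³ nW = 602.6
Sum: 12.5 + 29.71 + 172.6 + 602.6 = 817.41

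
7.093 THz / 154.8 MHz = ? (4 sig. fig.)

45820

(7.093 × 10¹²) / (154.8 × 10⁶) = 0.04582 × 10⁶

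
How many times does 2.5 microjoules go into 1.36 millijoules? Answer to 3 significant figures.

(1.36e-3) / (2.5e-6) = 0.544e3

544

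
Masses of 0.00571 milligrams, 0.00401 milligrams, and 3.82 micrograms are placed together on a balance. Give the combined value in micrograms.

In micrograms:
  0.00571 milligrams = 0.00571 × 10³ micrograms = 5.71
  0.00401 milligrams = 0.00401 × 10³ micrograms = 4.01
  3.82 micrograms → 3.82
Sum: 5.71 + 4.01 + 3.82 = 13.54

13.54 micrograms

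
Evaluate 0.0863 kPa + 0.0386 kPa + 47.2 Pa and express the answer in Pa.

172.1 Pa

In Pa:
  0.0863 kPa = 0.0863 × 10³ Pa = 86.3
  0.0386 kPa = 0.0386 × 10³ Pa = 38.6
  47.2 Pa → 47.2
Sum: 86.3 + 38.6 + 47.2 = 172.1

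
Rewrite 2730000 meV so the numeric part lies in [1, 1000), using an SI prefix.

2.73 keV

= 2.73 × 10^3 eV; 10^3 is kilo.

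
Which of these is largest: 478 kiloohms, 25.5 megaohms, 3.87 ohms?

25.5 megaohms

478 kiloohms = 478000 ohms
25.5 megaohms = 25500000 ohms
3.87 ohms = 3.87 ohms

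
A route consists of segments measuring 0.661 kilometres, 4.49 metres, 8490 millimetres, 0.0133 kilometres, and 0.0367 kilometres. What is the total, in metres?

In metres:
  0.661 kilometres = 0.661e3 metres = 661
  4.49 metres → 4.49
  8490 millimetres = 8490e-3 metres = 8.49
  0.0133 kilometres = 0.0133e3 metres = 13.3
  0.0367 kilometres = 0.0367e3 metres = 36.7
Sum: 661 + 4.49 + 8.49 + 13.3 + 36.7 = 723.98

723.98 metres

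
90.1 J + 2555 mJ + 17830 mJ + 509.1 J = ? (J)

In J:
  90.1 J → 90.1
  2555 mJ = 2555e-3 J = 2.555
  17830 mJ = 17830e-3 J = 17.83
  509.1 J → 509.1
Sum: 90.1 + 2.555 + 17.83 + 509.1 = 619.585

619.585 J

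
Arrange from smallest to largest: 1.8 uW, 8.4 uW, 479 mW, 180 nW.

1.8 uW = 0.0000018 W
8.4 uW = 0.0000084 W
479 mW = 0.479 W
180 nW = 0.00000018 W

180 nW < 1.8 uW < 8.4 uW < 479 mW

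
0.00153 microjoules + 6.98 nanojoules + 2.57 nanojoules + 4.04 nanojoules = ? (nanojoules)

15.12 nanojoules

In nanojoules:
  0.00153 microjoules = 0.00153e3 nanojoules = 1.53
  6.98 nanojoules → 6.98
  2.57 nanojoules → 2.57
  4.04 nanojoules → 4.04
Sum: 1.53 + 6.98 + 2.57 + 4.04 = 15.12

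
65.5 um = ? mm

0.0655 mm

micro = 10⁻⁶, milli = 10⁻³; factor is 10⁻³.
65.5 × 10⁻³ = 0.0655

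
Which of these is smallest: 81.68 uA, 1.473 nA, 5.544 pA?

81.68 uA = 0.00008168 A
1.473 nA = 0.000000001473 A
5.544 pA = 0.000000000005544 A

5.544 pA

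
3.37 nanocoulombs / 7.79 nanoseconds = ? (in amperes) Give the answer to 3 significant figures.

(3.37 × 10⁻⁹) / (7.79 × 10⁻⁹) = 0.43261 A

0.433 amperes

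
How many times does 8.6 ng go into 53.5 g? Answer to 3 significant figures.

6220000000

(53.5) / (8.6e-9) = 6.221e9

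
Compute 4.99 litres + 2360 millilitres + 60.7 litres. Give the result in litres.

68.05 litres

In litres:
  4.99 litres → 4.99
  2360 millilitres = 2360 × 10⁻³ litres = 2.36
  60.7 litres → 60.7
Sum: 4.99 + 2.36 + 60.7 = 68.05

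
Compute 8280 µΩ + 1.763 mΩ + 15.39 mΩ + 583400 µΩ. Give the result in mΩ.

In mΩ:
  8280 µΩ = 8280 × 10^-3 mΩ = 8.28
  1.763 mΩ → 1.763
  15.39 mΩ → 15.39
  583400 µΩ = 583400 × 10^-3 mΩ = 583.4
Sum: 8.28 + 1.763 + 15.39 + 583.4 = 608.833

608.833 mΩ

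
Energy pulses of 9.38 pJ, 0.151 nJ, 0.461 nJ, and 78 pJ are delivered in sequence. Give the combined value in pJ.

699.38 pJ

In pJ:
  9.38 pJ → 9.38
  0.151 nJ = 0.151e3 pJ = 151
  0.461 nJ = 0.461e3 pJ = 461
  78 pJ → 78
Sum: 9.38 + 151 + 461 + 78 = 699.38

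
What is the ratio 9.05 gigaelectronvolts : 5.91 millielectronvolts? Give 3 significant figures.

1530000000000

(9.05e9) / (5.91e-3) = 1.531e12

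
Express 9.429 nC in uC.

0.009429 uC

nano = 10^-9, micro = 10^-6; factor is 10^-3.
9.429 × 10^-3 = 0.009429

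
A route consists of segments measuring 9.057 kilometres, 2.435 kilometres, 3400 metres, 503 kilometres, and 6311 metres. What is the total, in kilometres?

In kilometres:
  9.057 kilometres → 9.057
  2.435 kilometres → 2.435
  3400 metres = 3400 × 10⁻³ kilometres = 3.4
  503 kilometres → 503
  6311 metres = 6311 × 10⁻³ kilometres = 6.311
Sum: 9.057 + 2.435 + 3.4 + 503 + 6.311 = 524.203

524.203 kilometres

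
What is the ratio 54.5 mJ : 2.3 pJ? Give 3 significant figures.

(54.5e-3) / (2.3e-12) = 23.7e9

23700000000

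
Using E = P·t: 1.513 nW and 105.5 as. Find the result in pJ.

0.0000000000001596215 pJ

1.513 × 10^-9 × 105.5 × 10^-18 = 159.6215 × 10^-27 J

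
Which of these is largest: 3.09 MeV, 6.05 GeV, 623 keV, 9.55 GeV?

3.09 MeV = 3090000 eV
6.05 GeV = 6050000000 eV
623 keV = 623000 eV
9.55 GeV = 9550000000 eV

9.55 GeV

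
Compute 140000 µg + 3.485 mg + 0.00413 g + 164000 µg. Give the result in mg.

In mg:
  140000 µg = 140000 × 10^-3 mg = 140
  3.485 mg → 3.485
  0.00413 g = 0.00413 × 10^3 mg = 4.13
  164000 µg = 164000 × 10^-3 mg = 164
Sum: 140 + 3.485 + 4.13 + 164 = 311.615

311.615 mg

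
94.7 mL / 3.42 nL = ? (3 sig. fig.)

(94.7 × 10^-3) / (3.42 × 10^-9) = 27.69 × 10^6

27700000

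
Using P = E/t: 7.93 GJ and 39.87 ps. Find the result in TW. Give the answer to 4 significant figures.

198900000 TW

(7.93 × 10^9) / (39.87 × 10^-12) = 0.198896 × 10^21 W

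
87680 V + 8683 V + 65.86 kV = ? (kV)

In kV:
  87680 V = 87680 × 10⁻³ kV = 87.68
  8683 V = 8683 × 10⁻³ kV = 8.683
  65.86 kV → 65.86
Sum: 87.68 + 8.683 + 65.86 = 162.223

162.223 kV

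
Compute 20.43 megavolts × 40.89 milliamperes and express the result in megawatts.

0.8353827 megawatts

20.43 × 10^6 × 40.89 × 10^-3 = 835.3827 × 10^3 W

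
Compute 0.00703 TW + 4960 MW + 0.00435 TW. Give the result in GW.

16.34 GW

In GW:
  0.00703 TW = 0.00703e3 GW = 7.03
  4960 MW = 4960e-3 GW = 4.96
  0.00435 TW = 0.00435e3 GW = 4.35
Sum: 7.03 + 4.96 + 4.35 = 16.34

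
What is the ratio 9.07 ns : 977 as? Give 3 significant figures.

9280000

(9.07 × 10^-9) / (977 × 10^-18) = 0.009284 × 10^9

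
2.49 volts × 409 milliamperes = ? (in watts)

1.01841 watts

2.49 × 409 × 10^-3 = 1018.41 × 10^-3 W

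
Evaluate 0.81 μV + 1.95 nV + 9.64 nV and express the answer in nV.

821.59 nV

In nV:
  0.81 μV = 0.81 × 10^3 nV = 810
  1.95 nV → 1.95
  9.64 nV → 9.64
Sum: 810 + 1.95 + 9.64 = 821.59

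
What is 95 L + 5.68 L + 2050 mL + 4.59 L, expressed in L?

In L:
  95 L → 95
  5.68 L → 5.68
  2050 mL = 2050e-3 L = 2.05
  4.59 L → 4.59
Sum: 95 + 5.68 + 2.05 + 4.59 = 107.32

107.32 L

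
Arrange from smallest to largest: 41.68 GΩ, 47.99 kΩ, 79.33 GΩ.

41.68 GΩ = 41680000000 Ω
47.99 kΩ = 47990 Ω
79.33 GΩ = 79330000000 Ω

47.99 kΩ < 41.68 GΩ < 79.33 GΩ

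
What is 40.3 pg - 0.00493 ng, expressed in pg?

35.37 pg

In pg:
  40.3 pg → 40.3
  0.00493 ng = 0.00493 × 10^3 pg = 4.93
Difference: 40.3 - 4.93 = 35.37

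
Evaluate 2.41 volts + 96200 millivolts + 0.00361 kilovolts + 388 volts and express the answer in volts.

490.22 volts

In volts:
  2.41 volts → 2.41
  96200 millivolts = 96200 × 10⁻³ volts = 96.2
  0.00361 kilovolts = 0.00361 × 10³ volts = 3.61
  388 volts → 388
Sum: 2.41 + 96.2 + 3.61 + 388 = 490.22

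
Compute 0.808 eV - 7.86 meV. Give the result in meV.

In meV:
  0.808 eV = 0.808 × 10³ meV = 808
  7.86 meV → 7.86
Difference: 808 - 7.86 = 800.14

800.14 meV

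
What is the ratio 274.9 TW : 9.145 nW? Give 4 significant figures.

30060000000000000000000

(274.9 × 10¹²) / (9.145 × 10⁻⁹) = 30.06 × 10²¹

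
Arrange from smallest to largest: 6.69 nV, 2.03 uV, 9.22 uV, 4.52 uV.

6.69 nV < 2.03 uV < 4.52 uV < 9.22 uV

6.69 nV = 0.00000000669 V
2.03 uV = 0.00000203 V
9.22 uV = 0.00000922 V
4.52 uV = 0.00000452 V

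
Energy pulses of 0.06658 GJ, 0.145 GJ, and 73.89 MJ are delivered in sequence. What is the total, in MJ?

In MJ:
  0.06658 GJ = 0.06658e3 MJ = 66.58
  0.145 GJ = 0.145e3 MJ = 145
  73.89 MJ → 73.89
Sum: 66.58 + 145 + 73.89 = 285.47

285.47 MJ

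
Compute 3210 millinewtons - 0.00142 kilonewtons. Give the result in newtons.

1.79 newtons

In newtons:
  3210 millinewtons = 3210 × 10^-3 newtons = 3.21
  0.00142 kilonewtons = 0.00142 × 10^3 newtons = 1.42
Difference: 3.21 - 1.42 = 1.79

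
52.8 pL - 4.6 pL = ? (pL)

In pL:
  52.8 pL → 52.8
  4.6 pL → 4.6
Difference: 52.8 - 4.6 = 48.2

48.2 pL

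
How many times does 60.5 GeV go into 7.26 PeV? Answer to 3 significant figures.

(7.26 × 10^15) / (60.5 × 10^9) = 0.12 × 10^6

120000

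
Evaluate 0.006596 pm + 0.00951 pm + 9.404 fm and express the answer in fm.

In fm:
  0.006596 pm = 0.006596e3 fm = 6.596
  0.00951 pm = 0.00951e3 fm = 9.51
  9.404 fm → 9.404
Sum: 6.596 + 9.51 + 9.404 = 25.51

25.51 fm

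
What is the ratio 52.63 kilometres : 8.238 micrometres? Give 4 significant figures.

(52.63 × 10³) / (8.238 × 10⁻⁶) = 6.3887 × 10⁹

6389000000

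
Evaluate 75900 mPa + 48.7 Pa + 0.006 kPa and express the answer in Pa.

130.6 Pa

In Pa:
  75900 mPa = 75900e-3 Pa = 75.9
  48.7 Pa → 48.7
  0.006 kPa = 0.006e3 Pa = 6
Sum: 75.9 + 48.7 + 6 = 130.6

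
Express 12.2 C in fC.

(no prefix) = 10⁰, femto = 10⁻¹⁵; factor is 10¹⁵.
12.2 × 10¹⁵ = 12200000000000000

12200000000000000 fC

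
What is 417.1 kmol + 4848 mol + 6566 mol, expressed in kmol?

In kmol:
  417.1 kmol → 417.1
  4848 mol = 4848 × 10^-3 kmol = 4.848
  6566 mol = 6566 × 10^-3 kmol = 6.566
Sum: 417.1 + 4.848 + 6.566 = 428.514

428.514 kmol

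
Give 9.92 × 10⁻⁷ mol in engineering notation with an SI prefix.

= 992 × 10⁻⁹ mol; 10⁻⁹ is nano.

992 nmol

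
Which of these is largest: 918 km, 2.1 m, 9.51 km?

918 km

918 km = 918000 m
2.1 m = 2.1 m
9.51 km = 9510 m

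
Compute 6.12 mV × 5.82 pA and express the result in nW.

6.12e-3 × 5.82e-12 = 35.6184e-15 W

0.0000356184 nW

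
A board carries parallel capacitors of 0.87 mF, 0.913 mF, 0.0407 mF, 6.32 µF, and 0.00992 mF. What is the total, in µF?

In µF:
  0.87 mF = 0.87 × 10^3 µF = 870
  0.913 mF = 0.913 × 10^3 µF = 913
  0.0407 mF = 0.0407 × 10^3 µF = 40.7
  6.32 µF → 6.32
  0.00992 mF = 0.00992 × 10^3 µF = 9.92
Sum: 870 + 913 + 40.7 + 6.32 + 9.92 = 1839.94

1839.94 µF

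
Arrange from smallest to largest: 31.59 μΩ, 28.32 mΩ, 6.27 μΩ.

6.27 μΩ < 31.59 μΩ < 28.32 mΩ

31.59 μΩ = 0.00003159 Ω
28.32 mΩ = 0.02832 Ω
6.27 μΩ = 0.00000627 Ω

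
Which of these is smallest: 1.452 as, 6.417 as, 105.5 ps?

1.452 as = 0.000000000000000001452 s
6.417 as = 0.000000000000000006417 s
105.5 ps = 0.0000000001055 s

1.452 as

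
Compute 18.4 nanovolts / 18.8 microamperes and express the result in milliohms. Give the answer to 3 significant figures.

0.979 milliohms

(18.4 × 10^-9) / (18.8 × 10^-6) = 0.97872 × 10^-3 Ω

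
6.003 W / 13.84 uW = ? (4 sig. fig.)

433700

(6.003) / (13.84 × 10⁻⁶) = 0.43374 × 10⁶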